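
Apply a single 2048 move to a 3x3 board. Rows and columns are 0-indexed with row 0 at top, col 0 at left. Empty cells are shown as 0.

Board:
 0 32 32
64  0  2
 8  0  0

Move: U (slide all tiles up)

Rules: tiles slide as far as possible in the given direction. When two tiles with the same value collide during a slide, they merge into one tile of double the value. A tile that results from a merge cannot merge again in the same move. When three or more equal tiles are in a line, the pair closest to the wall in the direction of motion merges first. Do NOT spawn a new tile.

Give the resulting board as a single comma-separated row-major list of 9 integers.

Slide up:
col 0: [0, 64, 8] -> [64, 8, 0]
col 1: [32, 0, 0] -> [32, 0, 0]
col 2: [32, 2, 0] -> [32, 2, 0]

Answer: 64, 32, 32, 8, 0, 2, 0, 0, 0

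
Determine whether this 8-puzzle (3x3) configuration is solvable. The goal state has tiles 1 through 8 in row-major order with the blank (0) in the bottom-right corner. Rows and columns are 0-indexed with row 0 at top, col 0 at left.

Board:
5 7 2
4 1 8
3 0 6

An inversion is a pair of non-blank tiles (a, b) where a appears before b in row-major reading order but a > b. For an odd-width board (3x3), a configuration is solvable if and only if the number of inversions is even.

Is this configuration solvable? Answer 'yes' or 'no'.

Inversions (pairs i<j in row-major order where tile[i] > tile[j] > 0): 14
14 is even, so the puzzle is solvable.

Answer: yes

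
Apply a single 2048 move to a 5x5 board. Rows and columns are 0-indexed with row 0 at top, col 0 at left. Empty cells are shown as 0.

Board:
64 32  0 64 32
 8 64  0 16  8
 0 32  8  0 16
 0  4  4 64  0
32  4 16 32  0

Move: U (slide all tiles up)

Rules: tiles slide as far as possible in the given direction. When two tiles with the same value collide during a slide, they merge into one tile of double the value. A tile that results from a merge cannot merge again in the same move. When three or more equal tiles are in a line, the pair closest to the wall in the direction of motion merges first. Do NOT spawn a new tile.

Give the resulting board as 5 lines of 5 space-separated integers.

Slide up:
col 0: [64, 8, 0, 0, 32] -> [64, 8, 32, 0, 0]
col 1: [32, 64, 32, 4, 4] -> [32, 64, 32, 8, 0]
col 2: [0, 0, 8, 4, 16] -> [8, 4, 16, 0, 0]
col 3: [64, 16, 0, 64, 32] -> [64, 16, 64, 32, 0]
col 4: [32, 8, 16, 0, 0] -> [32, 8, 16, 0, 0]

Answer: 64 32  8 64 32
 8 64  4 16  8
32 32 16 64 16
 0  8  0 32  0
 0  0  0  0  0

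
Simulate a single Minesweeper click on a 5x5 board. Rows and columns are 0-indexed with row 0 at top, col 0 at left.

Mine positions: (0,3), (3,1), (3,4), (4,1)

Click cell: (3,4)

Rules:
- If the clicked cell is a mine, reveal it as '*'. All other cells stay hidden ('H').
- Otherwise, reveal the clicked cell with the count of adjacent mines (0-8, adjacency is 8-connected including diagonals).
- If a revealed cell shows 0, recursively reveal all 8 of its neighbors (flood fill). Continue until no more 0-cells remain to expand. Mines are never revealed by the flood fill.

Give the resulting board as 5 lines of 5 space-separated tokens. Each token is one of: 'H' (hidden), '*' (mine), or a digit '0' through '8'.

H H H H H
H H H H H
H H H H H
H H H H *
H H H H H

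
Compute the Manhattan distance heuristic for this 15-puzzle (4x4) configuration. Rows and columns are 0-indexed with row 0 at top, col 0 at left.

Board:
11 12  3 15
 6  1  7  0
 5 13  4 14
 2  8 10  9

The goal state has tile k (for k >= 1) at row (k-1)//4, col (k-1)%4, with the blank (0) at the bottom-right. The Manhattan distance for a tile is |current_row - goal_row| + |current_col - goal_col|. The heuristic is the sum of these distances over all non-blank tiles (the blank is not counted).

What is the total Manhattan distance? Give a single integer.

Answer: 38

Derivation:
Tile 11: (0,0)->(2,2) = 4
Tile 12: (0,1)->(2,3) = 4
Tile 3: (0,2)->(0,2) = 0
Tile 15: (0,3)->(3,2) = 4
Tile 6: (1,0)->(1,1) = 1
Tile 1: (1,1)->(0,0) = 2
Tile 7: (1,2)->(1,2) = 0
Tile 5: (2,0)->(1,0) = 1
Tile 13: (2,1)->(3,0) = 2
Tile 4: (2,2)->(0,3) = 3
Tile 14: (2,3)->(3,1) = 3
Tile 2: (3,0)->(0,1) = 4
Tile 8: (3,1)->(1,3) = 4
Tile 10: (3,2)->(2,1) = 2
Tile 9: (3,3)->(2,0) = 4
Sum: 4 + 4 + 0 + 4 + 1 + 2 + 0 + 1 + 2 + 3 + 3 + 4 + 4 + 2 + 4 = 38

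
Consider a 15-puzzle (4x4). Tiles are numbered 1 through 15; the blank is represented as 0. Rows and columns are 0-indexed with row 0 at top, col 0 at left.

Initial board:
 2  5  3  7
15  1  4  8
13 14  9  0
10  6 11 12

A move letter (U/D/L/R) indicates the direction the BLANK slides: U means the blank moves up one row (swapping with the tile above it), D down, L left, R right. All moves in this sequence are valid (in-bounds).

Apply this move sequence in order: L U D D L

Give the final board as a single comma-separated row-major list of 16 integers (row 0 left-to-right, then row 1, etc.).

Answer: 2, 5, 3, 7, 15, 1, 4, 8, 13, 14, 11, 9, 10, 0, 6, 12

Derivation:
After move 1 (L):
 2  5  3  7
15  1  4  8
13 14  0  9
10  6 11 12

After move 2 (U):
 2  5  3  7
15  1  0  8
13 14  4  9
10  6 11 12

After move 3 (D):
 2  5  3  7
15  1  4  8
13 14  0  9
10  6 11 12

After move 4 (D):
 2  5  3  7
15  1  4  8
13 14 11  9
10  6  0 12

After move 5 (L):
 2  5  3  7
15  1  4  8
13 14 11  9
10  0  6 12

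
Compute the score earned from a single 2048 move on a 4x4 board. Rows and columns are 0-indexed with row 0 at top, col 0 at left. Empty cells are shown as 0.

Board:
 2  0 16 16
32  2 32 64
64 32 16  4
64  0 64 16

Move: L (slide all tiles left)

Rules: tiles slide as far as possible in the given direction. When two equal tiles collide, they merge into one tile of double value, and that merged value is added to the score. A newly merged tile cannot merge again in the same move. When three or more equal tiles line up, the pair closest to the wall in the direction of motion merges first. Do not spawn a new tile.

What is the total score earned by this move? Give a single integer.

Answer: 160

Derivation:
Slide left:
row 0: [2, 0, 16, 16] -> [2, 32, 0, 0]  score +32 (running 32)
row 1: [32, 2, 32, 64] -> [32, 2, 32, 64]  score +0 (running 32)
row 2: [64, 32, 16, 4] -> [64, 32, 16, 4]  score +0 (running 32)
row 3: [64, 0, 64, 16] -> [128, 16, 0, 0]  score +128 (running 160)
Board after move:
  2  32   0   0
 32   2  32  64
 64  32  16   4
128  16   0   0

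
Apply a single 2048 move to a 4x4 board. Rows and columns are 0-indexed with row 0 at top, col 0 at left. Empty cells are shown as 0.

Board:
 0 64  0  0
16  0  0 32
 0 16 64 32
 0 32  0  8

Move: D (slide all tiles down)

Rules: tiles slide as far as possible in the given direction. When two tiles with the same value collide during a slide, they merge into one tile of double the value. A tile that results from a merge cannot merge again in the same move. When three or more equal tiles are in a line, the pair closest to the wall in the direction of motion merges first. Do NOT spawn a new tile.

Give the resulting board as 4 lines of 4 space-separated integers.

Answer:  0  0  0  0
 0 64  0  0
 0 16  0 64
16 32 64  8

Derivation:
Slide down:
col 0: [0, 16, 0, 0] -> [0, 0, 0, 16]
col 1: [64, 0, 16, 32] -> [0, 64, 16, 32]
col 2: [0, 0, 64, 0] -> [0, 0, 0, 64]
col 3: [0, 32, 32, 8] -> [0, 0, 64, 8]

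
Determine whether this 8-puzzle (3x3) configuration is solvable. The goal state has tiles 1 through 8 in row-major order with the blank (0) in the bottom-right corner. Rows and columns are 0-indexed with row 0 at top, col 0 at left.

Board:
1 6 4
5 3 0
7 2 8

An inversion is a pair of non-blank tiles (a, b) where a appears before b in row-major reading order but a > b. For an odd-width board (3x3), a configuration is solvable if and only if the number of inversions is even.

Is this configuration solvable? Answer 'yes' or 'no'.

Answer: yes

Derivation:
Inversions (pairs i<j in row-major order where tile[i] > tile[j] > 0): 10
10 is even, so the puzzle is solvable.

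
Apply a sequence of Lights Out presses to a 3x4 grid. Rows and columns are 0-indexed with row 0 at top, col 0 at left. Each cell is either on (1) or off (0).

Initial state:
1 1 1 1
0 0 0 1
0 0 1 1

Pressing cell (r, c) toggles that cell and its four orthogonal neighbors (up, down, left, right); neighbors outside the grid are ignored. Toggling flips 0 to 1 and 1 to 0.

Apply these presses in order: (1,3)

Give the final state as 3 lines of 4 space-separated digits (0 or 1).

After press 1 at (1,3):
1 1 1 0
0 0 1 0
0 0 1 0

Answer: 1 1 1 0
0 0 1 0
0 0 1 0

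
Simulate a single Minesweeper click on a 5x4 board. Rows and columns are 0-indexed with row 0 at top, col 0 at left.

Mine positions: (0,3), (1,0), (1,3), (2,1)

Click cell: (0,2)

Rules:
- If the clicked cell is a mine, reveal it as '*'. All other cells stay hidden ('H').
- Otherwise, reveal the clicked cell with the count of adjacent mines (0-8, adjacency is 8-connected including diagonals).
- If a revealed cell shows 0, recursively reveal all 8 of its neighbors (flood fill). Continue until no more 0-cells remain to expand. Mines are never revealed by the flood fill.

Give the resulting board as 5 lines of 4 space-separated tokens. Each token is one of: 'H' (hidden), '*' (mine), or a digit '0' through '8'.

H H 2 H
H H H H
H H H H
H H H H
H H H H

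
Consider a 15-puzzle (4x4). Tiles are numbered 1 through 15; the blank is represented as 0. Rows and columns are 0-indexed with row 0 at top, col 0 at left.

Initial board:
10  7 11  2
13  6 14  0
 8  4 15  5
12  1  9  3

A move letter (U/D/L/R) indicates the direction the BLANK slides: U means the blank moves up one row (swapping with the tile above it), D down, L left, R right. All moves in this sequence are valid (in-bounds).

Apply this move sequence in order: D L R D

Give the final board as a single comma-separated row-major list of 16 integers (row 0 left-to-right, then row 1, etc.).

Answer: 10, 7, 11, 2, 13, 6, 14, 5, 8, 4, 15, 3, 12, 1, 9, 0

Derivation:
After move 1 (D):
10  7 11  2
13  6 14  5
 8  4 15  0
12  1  9  3

After move 2 (L):
10  7 11  2
13  6 14  5
 8  4  0 15
12  1  9  3

After move 3 (R):
10  7 11  2
13  6 14  5
 8  4 15  0
12  1  9  3

After move 4 (D):
10  7 11  2
13  6 14  5
 8  4 15  3
12  1  9  0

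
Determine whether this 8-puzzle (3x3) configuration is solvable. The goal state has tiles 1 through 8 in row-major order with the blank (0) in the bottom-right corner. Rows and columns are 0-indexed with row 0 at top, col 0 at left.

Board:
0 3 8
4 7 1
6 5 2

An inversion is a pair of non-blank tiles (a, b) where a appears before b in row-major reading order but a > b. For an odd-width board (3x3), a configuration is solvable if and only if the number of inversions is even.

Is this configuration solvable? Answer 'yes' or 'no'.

Inversions (pairs i<j in row-major order where tile[i] > tile[j] > 0): 17
17 is odd, so the puzzle is not solvable.

Answer: no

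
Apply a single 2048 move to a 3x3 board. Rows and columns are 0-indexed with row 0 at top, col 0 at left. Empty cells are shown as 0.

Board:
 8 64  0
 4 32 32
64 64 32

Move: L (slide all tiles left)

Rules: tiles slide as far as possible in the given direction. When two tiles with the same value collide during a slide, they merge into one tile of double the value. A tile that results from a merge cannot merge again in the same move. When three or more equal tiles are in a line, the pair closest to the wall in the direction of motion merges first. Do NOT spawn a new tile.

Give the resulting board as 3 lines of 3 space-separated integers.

Slide left:
row 0: [8, 64, 0] -> [8, 64, 0]
row 1: [4, 32, 32] -> [4, 64, 0]
row 2: [64, 64, 32] -> [128, 32, 0]

Answer:   8  64   0
  4  64   0
128  32   0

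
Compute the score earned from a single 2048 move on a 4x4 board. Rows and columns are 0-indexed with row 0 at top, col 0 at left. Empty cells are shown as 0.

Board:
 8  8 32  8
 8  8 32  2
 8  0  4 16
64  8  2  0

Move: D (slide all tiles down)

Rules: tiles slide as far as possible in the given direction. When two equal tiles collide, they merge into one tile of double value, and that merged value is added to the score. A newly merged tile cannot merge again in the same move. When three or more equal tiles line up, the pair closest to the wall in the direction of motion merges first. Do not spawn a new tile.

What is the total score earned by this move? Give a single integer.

Answer: 96

Derivation:
Slide down:
col 0: [8, 8, 8, 64] -> [0, 8, 16, 64]  score +16 (running 16)
col 1: [8, 8, 0, 8] -> [0, 0, 8, 16]  score +16 (running 32)
col 2: [32, 32, 4, 2] -> [0, 64, 4, 2]  score +64 (running 96)
col 3: [8, 2, 16, 0] -> [0, 8, 2, 16]  score +0 (running 96)
Board after move:
 0  0  0  0
 8  0 64  8
16  8  4  2
64 16  2 16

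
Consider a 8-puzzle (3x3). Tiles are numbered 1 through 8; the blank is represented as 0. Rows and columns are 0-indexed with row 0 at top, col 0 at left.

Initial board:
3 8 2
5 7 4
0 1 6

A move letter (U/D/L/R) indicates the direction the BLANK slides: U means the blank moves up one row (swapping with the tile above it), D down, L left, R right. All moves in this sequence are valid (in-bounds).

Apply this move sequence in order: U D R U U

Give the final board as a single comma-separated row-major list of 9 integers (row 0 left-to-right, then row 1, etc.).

After move 1 (U):
3 8 2
0 7 4
5 1 6

After move 2 (D):
3 8 2
5 7 4
0 1 6

After move 3 (R):
3 8 2
5 7 4
1 0 6

After move 4 (U):
3 8 2
5 0 4
1 7 6

After move 5 (U):
3 0 2
5 8 4
1 7 6

Answer: 3, 0, 2, 5, 8, 4, 1, 7, 6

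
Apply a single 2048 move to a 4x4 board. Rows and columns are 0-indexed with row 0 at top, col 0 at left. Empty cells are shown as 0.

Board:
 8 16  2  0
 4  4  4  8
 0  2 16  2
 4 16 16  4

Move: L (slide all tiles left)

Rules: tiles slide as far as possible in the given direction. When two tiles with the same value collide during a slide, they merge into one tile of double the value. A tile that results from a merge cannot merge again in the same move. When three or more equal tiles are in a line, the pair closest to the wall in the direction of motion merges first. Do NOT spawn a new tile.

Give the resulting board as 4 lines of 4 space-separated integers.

Answer:  8 16  2  0
 8  4  8  0
 2 16  2  0
 4 32  4  0

Derivation:
Slide left:
row 0: [8, 16, 2, 0] -> [8, 16, 2, 0]
row 1: [4, 4, 4, 8] -> [8, 4, 8, 0]
row 2: [0, 2, 16, 2] -> [2, 16, 2, 0]
row 3: [4, 16, 16, 4] -> [4, 32, 4, 0]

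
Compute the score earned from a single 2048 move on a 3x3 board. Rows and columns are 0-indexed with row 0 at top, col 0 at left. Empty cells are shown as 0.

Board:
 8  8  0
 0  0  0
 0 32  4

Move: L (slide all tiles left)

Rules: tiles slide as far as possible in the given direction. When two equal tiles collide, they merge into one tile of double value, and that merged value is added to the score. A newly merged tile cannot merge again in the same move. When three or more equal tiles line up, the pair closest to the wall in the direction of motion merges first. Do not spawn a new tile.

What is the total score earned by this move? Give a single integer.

Slide left:
row 0: [8, 8, 0] -> [16, 0, 0]  score +16 (running 16)
row 1: [0, 0, 0] -> [0, 0, 0]  score +0 (running 16)
row 2: [0, 32, 4] -> [32, 4, 0]  score +0 (running 16)
Board after move:
16  0  0
 0  0  0
32  4  0

Answer: 16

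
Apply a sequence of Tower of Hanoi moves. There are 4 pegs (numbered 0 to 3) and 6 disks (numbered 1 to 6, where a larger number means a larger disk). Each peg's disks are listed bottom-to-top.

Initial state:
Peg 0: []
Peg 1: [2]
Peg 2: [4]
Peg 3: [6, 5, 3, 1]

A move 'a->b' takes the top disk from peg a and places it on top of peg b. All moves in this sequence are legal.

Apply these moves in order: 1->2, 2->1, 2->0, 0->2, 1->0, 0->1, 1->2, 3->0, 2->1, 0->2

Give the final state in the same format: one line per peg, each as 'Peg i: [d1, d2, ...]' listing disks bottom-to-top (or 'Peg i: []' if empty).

After move 1 (1->2):
Peg 0: []
Peg 1: []
Peg 2: [4, 2]
Peg 3: [6, 5, 3, 1]

After move 2 (2->1):
Peg 0: []
Peg 1: [2]
Peg 2: [4]
Peg 3: [6, 5, 3, 1]

After move 3 (2->0):
Peg 0: [4]
Peg 1: [2]
Peg 2: []
Peg 3: [6, 5, 3, 1]

After move 4 (0->2):
Peg 0: []
Peg 1: [2]
Peg 2: [4]
Peg 3: [6, 5, 3, 1]

After move 5 (1->0):
Peg 0: [2]
Peg 1: []
Peg 2: [4]
Peg 3: [6, 5, 3, 1]

After move 6 (0->1):
Peg 0: []
Peg 1: [2]
Peg 2: [4]
Peg 3: [6, 5, 3, 1]

After move 7 (1->2):
Peg 0: []
Peg 1: []
Peg 2: [4, 2]
Peg 3: [6, 5, 3, 1]

After move 8 (3->0):
Peg 0: [1]
Peg 1: []
Peg 2: [4, 2]
Peg 3: [6, 5, 3]

After move 9 (2->1):
Peg 0: [1]
Peg 1: [2]
Peg 2: [4]
Peg 3: [6, 5, 3]

After move 10 (0->2):
Peg 0: []
Peg 1: [2]
Peg 2: [4, 1]
Peg 3: [6, 5, 3]

Answer: Peg 0: []
Peg 1: [2]
Peg 2: [4, 1]
Peg 3: [6, 5, 3]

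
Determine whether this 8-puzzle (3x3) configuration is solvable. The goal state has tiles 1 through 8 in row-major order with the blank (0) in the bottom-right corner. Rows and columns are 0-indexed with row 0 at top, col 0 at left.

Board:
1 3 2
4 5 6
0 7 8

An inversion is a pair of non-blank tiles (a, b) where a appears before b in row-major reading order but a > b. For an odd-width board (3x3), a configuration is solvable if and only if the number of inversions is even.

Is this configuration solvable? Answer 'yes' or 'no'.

Inversions (pairs i<j in row-major order where tile[i] > tile[j] > 0): 1
1 is odd, so the puzzle is not solvable.

Answer: no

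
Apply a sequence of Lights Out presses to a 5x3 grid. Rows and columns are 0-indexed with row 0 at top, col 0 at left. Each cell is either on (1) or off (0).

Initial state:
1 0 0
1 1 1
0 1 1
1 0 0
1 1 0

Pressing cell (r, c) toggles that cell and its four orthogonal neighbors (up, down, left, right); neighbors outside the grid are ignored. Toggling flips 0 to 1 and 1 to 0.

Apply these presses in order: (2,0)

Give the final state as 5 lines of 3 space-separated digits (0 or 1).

Answer: 1 0 0
0 1 1
1 0 1
0 0 0
1 1 0

Derivation:
After press 1 at (2,0):
1 0 0
0 1 1
1 0 1
0 0 0
1 1 0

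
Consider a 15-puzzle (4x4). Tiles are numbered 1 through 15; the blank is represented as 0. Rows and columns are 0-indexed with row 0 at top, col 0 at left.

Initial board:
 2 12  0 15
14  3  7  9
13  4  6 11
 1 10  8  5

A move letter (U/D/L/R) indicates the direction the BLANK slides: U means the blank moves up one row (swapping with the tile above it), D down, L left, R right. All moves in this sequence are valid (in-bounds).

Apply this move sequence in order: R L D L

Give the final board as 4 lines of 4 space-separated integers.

After move 1 (R):
 2 12 15  0
14  3  7  9
13  4  6 11
 1 10  8  5

After move 2 (L):
 2 12  0 15
14  3  7  9
13  4  6 11
 1 10  8  5

After move 3 (D):
 2 12  7 15
14  3  0  9
13  4  6 11
 1 10  8  5

After move 4 (L):
 2 12  7 15
14  0  3  9
13  4  6 11
 1 10  8  5

Answer:  2 12  7 15
14  0  3  9
13  4  6 11
 1 10  8  5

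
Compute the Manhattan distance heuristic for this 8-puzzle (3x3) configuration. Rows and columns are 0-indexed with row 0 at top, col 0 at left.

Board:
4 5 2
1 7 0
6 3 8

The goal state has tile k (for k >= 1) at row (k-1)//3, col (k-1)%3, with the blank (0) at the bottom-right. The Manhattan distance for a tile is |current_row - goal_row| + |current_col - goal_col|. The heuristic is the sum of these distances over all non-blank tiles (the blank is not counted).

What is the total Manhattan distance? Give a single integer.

Tile 4: at (0,0), goal (1,0), distance |0-1|+|0-0| = 1
Tile 5: at (0,1), goal (1,1), distance |0-1|+|1-1| = 1
Tile 2: at (0,2), goal (0,1), distance |0-0|+|2-1| = 1
Tile 1: at (1,0), goal (0,0), distance |1-0|+|0-0| = 1
Tile 7: at (1,1), goal (2,0), distance |1-2|+|1-0| = 2
Tile 6: at (2,0), goal (1,2), distance |2-1|+|0-2| = 3
Tile 3: at (2,1), goal (0,2), distance |2-0|+|1-2| = 3
Tile 8: at (2,2), goal (2,1), distance |2-2|+|2-1| = 1
Sum: 1 + 1 + 1 + 1 + 2 + 3 + 3 + 1 = 13

Answer: 13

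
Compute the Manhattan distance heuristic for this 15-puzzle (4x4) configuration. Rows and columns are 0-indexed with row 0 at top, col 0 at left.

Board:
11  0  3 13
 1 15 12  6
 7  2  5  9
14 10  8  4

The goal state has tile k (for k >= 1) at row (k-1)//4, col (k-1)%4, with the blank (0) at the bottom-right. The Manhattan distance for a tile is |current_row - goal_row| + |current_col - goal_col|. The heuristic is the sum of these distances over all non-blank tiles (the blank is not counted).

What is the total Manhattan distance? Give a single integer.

Answer: 37

Derivation:
Tile 11: (0,0)->(2,2) = 4
Tile 3: (0,2)->(0,2) = 0
Tile 13: (0,3)->(3,0) = 6
Tile 1: (1,0)->(0,0) = 1
Tile 15: (1,1)->(3,2) = 3
Tile 12: (1,2)->(2,3) = 2
Tile 6: (1,3)->(1,1) = 2
Tile 7: (2,0)->(1,2) = 3
Tile 2: (2,1)->(0,1) = 2
Tile 5: (2,2)->(1,0) = 3
Tile 9: (2,3)->(2,0) = 3
Tile 14: (3,0)->(3,1) = 1
Tile 10: (3,1)->(2,1) = 1
Tile 8: (3,2)->(1,3) = 3
Tile 4: (3,3)->(0,3) = 3
Sum: 4 + 0 + 6 + 1 + 3 + 2 + 2 + 3 + 2 + 3 + 3 + 1 + 1 + 3 + 3 = 37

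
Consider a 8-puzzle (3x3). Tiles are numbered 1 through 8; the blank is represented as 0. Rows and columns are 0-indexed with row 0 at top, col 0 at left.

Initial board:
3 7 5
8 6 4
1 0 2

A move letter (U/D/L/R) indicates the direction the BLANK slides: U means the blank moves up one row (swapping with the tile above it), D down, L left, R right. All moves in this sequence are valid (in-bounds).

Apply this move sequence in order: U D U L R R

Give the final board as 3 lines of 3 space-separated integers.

Answer: 3 7 5
8 4 0
1 6 2

Derivation:
After move 1 (U):
3 7 5
8 0 4
1 6 2

After move 2 (D):
3 7 5
8 6 4
1 0 2

After move 3 (U):
3 7 5
8 0 4
1 6 2

After move 4 (L):
3 7 5
0 8 4
1 6 2

After move 5 (R):
3 7 5
8 0 4
1 6 2

After move 6 (R):
3 7 5
8 4 0
1 6 2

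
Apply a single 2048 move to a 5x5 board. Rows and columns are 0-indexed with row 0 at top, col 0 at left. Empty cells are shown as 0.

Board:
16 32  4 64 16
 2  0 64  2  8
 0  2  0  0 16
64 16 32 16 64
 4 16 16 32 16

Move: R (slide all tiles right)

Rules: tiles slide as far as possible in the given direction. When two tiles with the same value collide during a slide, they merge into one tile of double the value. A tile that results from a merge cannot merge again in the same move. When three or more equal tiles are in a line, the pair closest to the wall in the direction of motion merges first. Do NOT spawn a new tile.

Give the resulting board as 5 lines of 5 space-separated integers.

Slide right:
row 0: [16, 32, 4, 64, 16] -> [16, 32, 4, 64, 16]
row 1: [2, 0, 64, 2, 8] -> [0, 2, 64, 2, 8]
row 2: [0, 2, 0, 0, 16] -> [0, 0, 0, 2, 16]
row 3: [64, 16, 32, 16, 64] -> [64, 16, 32, 16, 64]
row 4: [4, 16, 16, 32, 16] -> [0, 4, 32, 32, 16]

Answer: 16 32  4 64 16
 0  2 64  2  8
 0  0  0  2 16
64 16 32 16 64
 0  4 32 32 16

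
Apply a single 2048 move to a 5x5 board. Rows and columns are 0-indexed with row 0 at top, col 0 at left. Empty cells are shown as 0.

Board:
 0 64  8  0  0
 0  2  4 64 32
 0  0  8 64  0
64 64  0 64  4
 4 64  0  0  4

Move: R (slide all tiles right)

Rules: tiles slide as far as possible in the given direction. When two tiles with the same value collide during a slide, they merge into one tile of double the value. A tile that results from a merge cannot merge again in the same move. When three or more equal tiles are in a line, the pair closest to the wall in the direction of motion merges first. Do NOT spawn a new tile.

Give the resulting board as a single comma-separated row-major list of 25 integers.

Slide right:
row 0: [0, 64, 8, 0, 0] -> [0, 0, 0, 64, 8]
row 1: [0, 2, 4, 64, 32] -> [0, 2, 4, 64, 32]
row 2: [0, 0, 8, 64, 0] -> [0, 0, 0, 8, 64]
row 3: [64, 64, 0, 64, 4] -> [0, 0, 64, 128, 4]
row 4: [4, 64, 0, 0, 4] -> [0, 0, 4, 64, 4]

Answer: 0, 0, 0, 64, 8, 0, 2, 4, 64, 32, 0, 0, 0, 8, 64, 0, 0, 64, 128, 4, 0, 0, 4, 64, 4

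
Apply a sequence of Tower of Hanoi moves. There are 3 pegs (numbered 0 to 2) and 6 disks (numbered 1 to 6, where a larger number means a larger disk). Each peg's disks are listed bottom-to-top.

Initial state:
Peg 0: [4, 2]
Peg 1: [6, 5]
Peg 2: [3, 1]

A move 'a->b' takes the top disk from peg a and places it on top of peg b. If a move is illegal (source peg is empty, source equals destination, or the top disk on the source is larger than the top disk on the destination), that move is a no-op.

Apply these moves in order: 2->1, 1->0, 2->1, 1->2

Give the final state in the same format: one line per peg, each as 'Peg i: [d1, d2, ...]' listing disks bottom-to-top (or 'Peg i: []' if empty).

Answer: Peg 0: [4, 2, 1]
Peg 1: [6, 5]
Peg 2: [3]

Derivation:
After move 1 (2->1):
Peg 0: [4, 2]
Peg 1: [6, 5, 1]
Peg 2: [3]

After move 2 (1->0):
Peg 0: [4, 2, 1]
Peg 1: [6, 5]
Peg 2: [3]

After move 3 (2->1):
Peg 0: [4, 2, 1]
Peg 1: [6, 5, 3]
Peg 2: []

After move 4 (1->2):
Peg 0: [4, 2, 1]
Peg 1: [6, 5]
Peg 2: [3]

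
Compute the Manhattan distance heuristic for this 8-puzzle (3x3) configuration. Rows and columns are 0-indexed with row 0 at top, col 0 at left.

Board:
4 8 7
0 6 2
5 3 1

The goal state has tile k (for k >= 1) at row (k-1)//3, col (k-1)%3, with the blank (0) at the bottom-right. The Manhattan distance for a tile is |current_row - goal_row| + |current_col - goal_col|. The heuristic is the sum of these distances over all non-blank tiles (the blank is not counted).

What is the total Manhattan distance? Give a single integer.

Tile 4: at (0,0), goal (1,0), distance |0-1|+|0-0| = 1
Tile 8: at (0,1), goal (2,1), distance |0-2|+|1-1| = 2
Tile 7: at (0,2), goal (2,0), distance |0-2|+|2-0| = 4
Tile 6: at (1,1), goal (1,2), distance |1-1|+|1-2| = 1
Tile 2: at (1,2), goal (0,1), distance |1-0|+|2-1| = 2
Tile 5: at (2,0), goal (1,1), distance |2-1|+|0-1| = 2
Tile 3: at (2,1), goal (0,2), distance |2-0|+|1-2| = 3
Tile 1: at (2,2), goal (0,0), distance |2-0|+|2-0| = 4
Sum: 1 + 2 + 4 + 1 + 2 + 2 + 3 + 4 = 19

Answer: 19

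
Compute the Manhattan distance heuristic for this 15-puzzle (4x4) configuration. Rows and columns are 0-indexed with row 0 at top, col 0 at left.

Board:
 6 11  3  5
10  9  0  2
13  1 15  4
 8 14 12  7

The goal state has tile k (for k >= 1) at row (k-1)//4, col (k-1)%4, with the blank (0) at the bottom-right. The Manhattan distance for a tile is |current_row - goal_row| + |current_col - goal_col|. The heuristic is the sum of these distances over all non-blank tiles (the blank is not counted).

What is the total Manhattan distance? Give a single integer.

Answer: 33

Derivation:
Tile 6: (0,0)->(1,1) = 2
Tile 11: (0,1)->(2,2) = 3
Tile 3: (0,2)->(0,2) = 0
Tile 5: (0,3)->(1,0) = 4
Tile 10: (1,0)->(2,1) = 2
Tile 9: (1,1)->(2,0) = 2
Tile 2: (1,3)->(0,1) = 3
Tile 13: (2,0)->(3,0) = 1
Tile 1: (2,1)->(0,0) = 3
Tile 15: (2,2)->(3,2) = 1
Tile 4: (2,3)->(0,3) = 2
Tile 8: (3,0)->(1,3) = 5
Tile 14: (3,1)->(3,1) = 0
Tile 12: (3,2)->(2,3) = 2
Tile 7: (3,3)->(1,2) = 3
Sum: 2 + 3 + 0 + 4 + 2 + 2 + 3 + 1 + 3 + 1 + 2 + 5 + 0 + 2 + 3 = 33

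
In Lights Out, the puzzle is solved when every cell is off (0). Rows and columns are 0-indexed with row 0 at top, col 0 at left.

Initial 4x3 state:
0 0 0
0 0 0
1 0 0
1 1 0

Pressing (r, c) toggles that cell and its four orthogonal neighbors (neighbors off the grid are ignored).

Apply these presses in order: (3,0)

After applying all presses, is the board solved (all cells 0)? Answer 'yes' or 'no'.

After press 1 at (3,0):
0 0 0
0 0 0
0 0 0
0 0 0

Lights still on: 0

Answer: yes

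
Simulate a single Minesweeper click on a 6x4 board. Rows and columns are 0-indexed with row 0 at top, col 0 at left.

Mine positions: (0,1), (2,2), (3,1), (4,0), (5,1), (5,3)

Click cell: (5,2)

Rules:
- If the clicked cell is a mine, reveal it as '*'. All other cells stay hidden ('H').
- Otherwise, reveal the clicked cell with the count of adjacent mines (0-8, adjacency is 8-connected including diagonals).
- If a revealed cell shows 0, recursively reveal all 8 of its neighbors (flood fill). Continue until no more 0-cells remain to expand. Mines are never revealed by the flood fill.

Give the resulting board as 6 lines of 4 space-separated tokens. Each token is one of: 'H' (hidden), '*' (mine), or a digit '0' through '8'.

H H H H
H H H H
H H H H
H H H H
H H H H
H H 2 H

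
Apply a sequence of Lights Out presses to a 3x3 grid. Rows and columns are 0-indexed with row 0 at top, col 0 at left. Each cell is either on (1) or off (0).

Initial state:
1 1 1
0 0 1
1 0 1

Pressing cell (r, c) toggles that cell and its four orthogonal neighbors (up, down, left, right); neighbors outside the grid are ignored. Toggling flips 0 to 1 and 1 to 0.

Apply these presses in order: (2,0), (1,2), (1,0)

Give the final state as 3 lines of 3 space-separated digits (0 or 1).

After press 1 at (2,0):
1 1 1
1 0 1
0 1 1

After press 2 at (1,2):
1 1 0
1 1 0
0 1 0

After press 3 at (1,0):
0 1 0
0 0 0
1 1 0

Answer: 0 1 0
0 0 0
1 1 0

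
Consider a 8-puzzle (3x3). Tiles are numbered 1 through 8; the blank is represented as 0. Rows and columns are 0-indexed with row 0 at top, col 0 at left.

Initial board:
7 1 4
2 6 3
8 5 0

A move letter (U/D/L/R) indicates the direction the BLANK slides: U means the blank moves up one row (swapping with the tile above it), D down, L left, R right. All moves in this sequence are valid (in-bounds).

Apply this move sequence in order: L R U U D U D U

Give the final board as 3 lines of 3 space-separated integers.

Answer: 7 1 0
2 6 4
8 5 3

Derivation:
After move 1 (L):
7 1 4
2 6 3
8 0 5

After move 2 (R):
7 1 4
2 6 3
8 5 0

After move 3 (U):
7 1 4
2 6 0
8 5 3

After move 4 (U):
7 1 0
2 6 4
8 5 3

After move 5 (D):
7 1 4
2 6 0
8 5 3

After move 6 (U):
7 1 0
2 6 4
8 5 3

After move 7 (D):
7 1 4
2 6 0
8 5 3

After move 8 (U):
7 1 0
2 6 4
8 5 3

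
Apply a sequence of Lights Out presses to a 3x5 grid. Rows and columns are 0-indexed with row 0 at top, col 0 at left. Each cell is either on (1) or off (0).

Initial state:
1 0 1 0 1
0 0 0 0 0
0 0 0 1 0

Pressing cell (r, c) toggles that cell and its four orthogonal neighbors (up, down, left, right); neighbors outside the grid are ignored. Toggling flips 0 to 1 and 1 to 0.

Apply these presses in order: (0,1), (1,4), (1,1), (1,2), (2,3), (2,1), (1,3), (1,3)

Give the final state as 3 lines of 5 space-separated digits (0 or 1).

Answer: 0 0 1 0 0
1 0 0 1 1
1 0 1 0 0

Derivation:
After press 1 at (0,1):
0 1 0 0 1
0 1 0 0 0
0 0 0 1 0

After press 2 at (1,4):
0 1 0 0 0
0 1 0 1 1
0 0 0 1 1

After press 3 at (1,1):
0 0 0 0 0
1 0 1 1 1
0 1 0 1 1

After press 4 at (1,2):
0 0 1 0 0
1 1 0 0 1
0 1 1 1 1

After press 5 at (2,3):
0 0 1 0 0
1 1 0 1 1
0 1 0 0 0

After press 6 at (2,1):
0 0 1 0 0
1 0 0 1 1
1 0 1 0 0

After press 7 at (1,3):
0 0 1 1 0
1 0 1 0 0
1 0 1 1 0

After press 8 at (1,3):
0 0 1 0 0
1 0 0 1 1
1 0 1 0 0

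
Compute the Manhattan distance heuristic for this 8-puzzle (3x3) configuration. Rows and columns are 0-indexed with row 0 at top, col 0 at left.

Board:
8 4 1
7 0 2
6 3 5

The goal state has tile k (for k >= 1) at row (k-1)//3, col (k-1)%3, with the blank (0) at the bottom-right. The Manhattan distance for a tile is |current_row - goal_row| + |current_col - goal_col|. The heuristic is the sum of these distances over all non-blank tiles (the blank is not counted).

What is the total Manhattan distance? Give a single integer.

Tile 8: (0,0)->(2,1) = 3
Tile 4: (0,1)->(1,0) = 2
Tile 1: (0,2)->(0,0) = 2
Tile 7: (1,0)->(2,0) = 1
Tile 2: (1,2)->(0,1) = 2
Tile 6: (2,0)->(1,2) = 3
Tile 3: (2,1)->(0,2) = 3
Tile 5: (2,2)->(1,1) = 2
Sum: 3 + 2 + 2 + 1 + 2 + 3 + 3 + 2 = 18

Answer: 18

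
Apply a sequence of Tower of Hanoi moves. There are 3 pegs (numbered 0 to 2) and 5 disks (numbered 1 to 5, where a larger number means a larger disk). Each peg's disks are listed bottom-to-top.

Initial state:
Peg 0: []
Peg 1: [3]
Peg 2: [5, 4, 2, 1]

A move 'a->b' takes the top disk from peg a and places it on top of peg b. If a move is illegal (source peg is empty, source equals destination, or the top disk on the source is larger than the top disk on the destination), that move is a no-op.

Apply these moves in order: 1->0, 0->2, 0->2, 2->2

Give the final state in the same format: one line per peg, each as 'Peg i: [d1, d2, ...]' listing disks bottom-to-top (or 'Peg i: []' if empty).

Answer: Peg 0: [3]
Peg 1: []
Peg 2: [5, 4, 2, 1]

Derivation:
After move 1 (1->0):
Peg 0: [3]
Peg 1: []
Peg 2: [5, 4, 2, 1]

After move 2 (0->2):
Peg 0: [3]
Peg 1: []
Peg 2: [5, 4, 2, 1]

After move 3 (0->2):
Peg 0: [3]
Peg 1: []
Peg 2: [5, 4, 2, 1]

After move 4 (2->2):
Peg 0: [3]
Peg 1: []
Peg 2: [5, 4, 2, 1]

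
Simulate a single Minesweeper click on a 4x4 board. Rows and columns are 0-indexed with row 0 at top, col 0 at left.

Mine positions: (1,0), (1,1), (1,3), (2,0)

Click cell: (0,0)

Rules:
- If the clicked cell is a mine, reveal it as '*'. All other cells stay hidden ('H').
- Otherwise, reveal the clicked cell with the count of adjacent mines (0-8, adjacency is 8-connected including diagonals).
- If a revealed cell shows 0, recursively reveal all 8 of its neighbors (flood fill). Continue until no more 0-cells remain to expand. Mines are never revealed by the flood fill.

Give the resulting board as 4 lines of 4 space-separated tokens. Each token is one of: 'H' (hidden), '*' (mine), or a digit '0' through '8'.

2 H H H
H H H H
H H H H
H H H H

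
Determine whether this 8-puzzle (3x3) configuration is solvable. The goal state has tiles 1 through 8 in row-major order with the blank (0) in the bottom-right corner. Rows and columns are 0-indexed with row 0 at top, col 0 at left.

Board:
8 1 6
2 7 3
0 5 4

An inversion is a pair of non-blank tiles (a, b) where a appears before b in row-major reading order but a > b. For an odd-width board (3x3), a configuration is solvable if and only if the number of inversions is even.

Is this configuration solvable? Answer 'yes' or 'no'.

Inversions (pairs i<j in row-major order where tile[i] > tile[j] > 0): 15
15 is odd, so the puzzle is not solvable.

Answer: no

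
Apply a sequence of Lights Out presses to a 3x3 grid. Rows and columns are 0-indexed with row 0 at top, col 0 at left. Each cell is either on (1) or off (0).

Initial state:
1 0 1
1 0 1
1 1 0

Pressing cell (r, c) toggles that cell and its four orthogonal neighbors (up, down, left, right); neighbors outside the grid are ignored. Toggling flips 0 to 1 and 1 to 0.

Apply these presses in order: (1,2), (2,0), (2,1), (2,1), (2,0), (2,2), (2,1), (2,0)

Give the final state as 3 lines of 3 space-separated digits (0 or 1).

Answer: 1 0 0
0 0 1
1 0 1

Derivation:
After press 1 at (1,2):
1 0 0
1 1 0
1 1 1

After press 2 at (2,0):
1 0 0
0 1 0
0 0 1

After press 3 at (2,1):
1 0 0
0 0 0
1 1 0

After press 4 at (2,1):
1 0 0
0 1 0
0 0 1

After press 5 at (2,0):
1 0 0
1 1 0
1 1 1

After press 6 at (2,2):
1 0 0
1 1 1
1 0 0

After press 7 at (2,1):
1 0 0
1 0 1
0 1 1

After press 8 at (2,0):
1 0 0
0 0 1
1 0 1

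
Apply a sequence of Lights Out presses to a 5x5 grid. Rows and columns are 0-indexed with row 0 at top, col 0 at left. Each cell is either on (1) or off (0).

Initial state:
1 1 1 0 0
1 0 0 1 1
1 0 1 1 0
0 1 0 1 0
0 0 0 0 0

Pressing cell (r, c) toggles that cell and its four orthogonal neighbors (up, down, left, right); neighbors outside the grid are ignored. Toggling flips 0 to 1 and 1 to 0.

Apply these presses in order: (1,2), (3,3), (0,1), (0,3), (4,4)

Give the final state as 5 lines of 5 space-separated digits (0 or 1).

After press 1 at (1,2):
1 1 0 0 0
1 1 1 0 1
1 0 0 1 0
0 1 0 1 0
0 0 0 0 0

After press 2 at (3,3):
1 1 0 0 0
1 1 1 0 1
1 0 0 0 0
0 1 1 0 1
0 0 0 1 0

After press 3 at (0,1):
0 0 1 0 0
1 0 1 0 1
1 0 0 0 0
0 1 1 0 1
0 0 0 1 0

After press 4 at (0,3):
0 0 0 1 1
1 0 1 1 1
1 0 0 0 0
0 1 1 0 1
0 0 0 1 0

After press 5 at (4,4):
0 0 0 1 1
1 0 1 1 1
1 0 0 0 0
0 1 1 0 0
0 0 0 0 1

Answer: 0 0 0 1 1
1 0 1 1 1
1 0 0 0 0
0 1 1 0 0
0 0 0 0 1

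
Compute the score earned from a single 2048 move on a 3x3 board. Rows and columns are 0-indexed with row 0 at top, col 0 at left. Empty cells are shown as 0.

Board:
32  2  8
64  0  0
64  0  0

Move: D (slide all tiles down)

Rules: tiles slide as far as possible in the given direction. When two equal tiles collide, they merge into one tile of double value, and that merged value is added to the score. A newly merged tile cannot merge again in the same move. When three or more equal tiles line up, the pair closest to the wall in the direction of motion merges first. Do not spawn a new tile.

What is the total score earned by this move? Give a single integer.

Slide down:
col 0: [32, 64, 64] -> [0, 32, 128]  score +128 (running 128)
col 1: [2, 0, 0] -> [0, 0, 2]  score +0 (running 128)
col 2: [8, 0, 0] -> [0, 0, 8]  score +0 (running 128)
Board after move:
  0   0   0
 32   0   0
128   2   8

Answer: 128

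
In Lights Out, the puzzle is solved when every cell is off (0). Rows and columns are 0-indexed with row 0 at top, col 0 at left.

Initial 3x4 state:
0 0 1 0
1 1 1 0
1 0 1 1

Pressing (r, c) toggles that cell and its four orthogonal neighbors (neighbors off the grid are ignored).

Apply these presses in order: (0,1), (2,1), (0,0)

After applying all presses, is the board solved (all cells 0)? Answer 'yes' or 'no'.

Answer: no

Derivation:
After press 1 at (0,1):
1 1 0 0
1 0 1 0
1 0 1 1

After press 2 at (2,1):
1 1 0 0
1 1 1 0
0 1 0 1

After press 3 at (0,0):
0 0 0 0
0 1 1 0
0 1 0 1

Lights still on: 4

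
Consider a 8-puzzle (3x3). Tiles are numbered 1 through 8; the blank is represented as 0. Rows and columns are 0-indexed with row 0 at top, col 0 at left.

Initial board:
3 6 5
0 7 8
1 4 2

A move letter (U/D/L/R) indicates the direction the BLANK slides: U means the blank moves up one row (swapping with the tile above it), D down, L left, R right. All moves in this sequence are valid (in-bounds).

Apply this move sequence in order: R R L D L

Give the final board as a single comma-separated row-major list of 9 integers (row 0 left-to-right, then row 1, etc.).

Answer: 3, 6, 5, 7, 4, 8, 0, 1, 2

Derivation:
After move 1 (R):
3 6 5
7 0 8
1 4 2

After move 2 (R):
3 6 5
7 8 0
1 4 2

After move 3 (L):
3 6 5
7 0 8
1 4 2

After move 4 (D):
3 6 5
7 4 8
1 0 2

After move 5 (L):
3 6 5
7 4 8
0 1 2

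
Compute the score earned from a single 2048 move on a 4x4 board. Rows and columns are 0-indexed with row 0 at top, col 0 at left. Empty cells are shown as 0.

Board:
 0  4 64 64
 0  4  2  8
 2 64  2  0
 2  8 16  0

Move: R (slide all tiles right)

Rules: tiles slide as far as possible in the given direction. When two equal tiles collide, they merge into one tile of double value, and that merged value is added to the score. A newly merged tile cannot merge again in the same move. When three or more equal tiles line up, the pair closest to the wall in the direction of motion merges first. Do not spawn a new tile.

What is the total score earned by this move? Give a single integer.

Slide right:
row 0: [0, 4, 64, 64] -> [0, 0, 4, 128]  score +128 (running 128)
row 1: [0, 4, 2, 8] -> [0, 4, 2, 8]  score +0 (running 128)
row 2: [2, 64, 2, 0] -> [0, 2, 64, 2]  score +0 (running 128)
row 3: [2, 8, 16, 0] -> [0, 2, 8, 16]  score +0 (running 128)
Board after move:
  0   0   4 128
  0   4   2   8
  0   2  64   2
  0   2   8  16

Answer: 128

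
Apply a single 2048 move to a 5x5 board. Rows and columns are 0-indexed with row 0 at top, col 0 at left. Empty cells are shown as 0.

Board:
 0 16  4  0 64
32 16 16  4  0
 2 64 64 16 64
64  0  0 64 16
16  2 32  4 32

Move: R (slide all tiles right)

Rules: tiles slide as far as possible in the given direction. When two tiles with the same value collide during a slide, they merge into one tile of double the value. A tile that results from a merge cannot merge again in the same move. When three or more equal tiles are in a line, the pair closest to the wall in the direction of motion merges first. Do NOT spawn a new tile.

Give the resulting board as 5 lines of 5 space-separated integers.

Answer:   0   0  16   4  64
  0   0  32  32   4
  0   2 128  16  64
  0   0   0 128  16
 16   2  32   4  32

Derivation:
Slide right:
row 0: [0, 16, 4, 0, 64] -> [0, 0, 16, 4, 64]
row 1: [32, 16, 16, 4, 0] -> [0, 0, 32, 32, 4]
row 2: [2, 64, 64, 16, 64] -> [0, 2, 128, 16, 64]
row 3: [64, 0, 0, 64, 16] -> [0, 0, 0, 128, 16]
row 4: [16, 2, 32, 4, 32] -> [16, 2, 32, 4, 32]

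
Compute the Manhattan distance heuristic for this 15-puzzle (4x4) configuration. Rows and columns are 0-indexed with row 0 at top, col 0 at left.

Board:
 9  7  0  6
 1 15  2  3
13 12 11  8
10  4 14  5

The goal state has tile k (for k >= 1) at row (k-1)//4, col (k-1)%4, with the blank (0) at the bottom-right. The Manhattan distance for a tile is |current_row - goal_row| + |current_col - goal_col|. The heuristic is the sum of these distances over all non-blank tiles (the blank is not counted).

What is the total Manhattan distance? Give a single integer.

Tile 9: at (0,0), goal (2,0), distance |0-2|+|0-0| = 2
Tile 7: at (0,1), goal (1,2), distance |0-1|+|1-2| = 2
Tile 6: at (0,3), goal (1,1), distance |0-1|+|3-1| = 3
Tile 1: at (1,0), goal (0,0), distance |1-0|+|0-0| = 1
Tile 15: at (1,1), goal (3,2), distance |1-3|+|1-2| = 3
Tile 2: at (1,2), goal (0,1), distance |1-0|+|2-1| = 2
Tile 3: at (1,3), goal (0,2), distance |1-0|+|3-2| = 2
Tile 13: at (2,0), goal (3,0), distance |2-3|+|0-0| = 1
Tile 12: at (2,1), goal (2,3), distance |2-2|+|1-3| = 2
Tile 11: at (2,2), goal (2,2), distance |2-2|+|2-2| = 0
Tile 8: at (2,3), goal (1,3), distance |2-1|+|3-3| = 1
Tile 10: at (3,0), goal (2,1), distance |3-2|+|0-1| = 2
Tile 4: at (3,1), goal (0,3), distance |3-0|+|1-3| = 5
Tile 14: at (3,2), goal (3,1), distance |3-3|+|2-1| = 1
Tile 5: at (3,3), goal (1,0), distance |3-1|+|3-0| = 5
Sum: 2 + 2 + 3 + 1 + 3 + 2 + 2 + 1 + 2 + 0 + 1 + 2 + 5 + 1 + 5 = 32

Answer: 32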